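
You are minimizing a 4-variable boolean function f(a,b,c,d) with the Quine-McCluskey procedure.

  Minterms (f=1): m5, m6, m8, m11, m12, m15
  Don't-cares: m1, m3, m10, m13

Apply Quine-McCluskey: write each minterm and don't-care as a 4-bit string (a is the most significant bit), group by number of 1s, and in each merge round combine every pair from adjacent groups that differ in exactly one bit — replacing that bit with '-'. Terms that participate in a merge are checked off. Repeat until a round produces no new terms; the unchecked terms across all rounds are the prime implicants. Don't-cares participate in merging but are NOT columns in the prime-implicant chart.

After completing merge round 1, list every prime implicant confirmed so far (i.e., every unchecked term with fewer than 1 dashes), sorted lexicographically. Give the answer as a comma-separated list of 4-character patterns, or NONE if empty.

size-2^0 implicants → 0001(✓)  0011(✓)  0101(✓)  0110  1000(✓)  1010(✓)  1011(✓)  1100(✓)  1101(✓)  1111(✓)
size-2^1 implicants → -011  -101  0-01  00-1  1-00  1-11  10-0  101-  11-1  110-
Unchecked terms (primes): -011, -101, 0-01, 00-1, 0110, 1-00, 1-11, 10-0, 101-, 11-1, 110-

0110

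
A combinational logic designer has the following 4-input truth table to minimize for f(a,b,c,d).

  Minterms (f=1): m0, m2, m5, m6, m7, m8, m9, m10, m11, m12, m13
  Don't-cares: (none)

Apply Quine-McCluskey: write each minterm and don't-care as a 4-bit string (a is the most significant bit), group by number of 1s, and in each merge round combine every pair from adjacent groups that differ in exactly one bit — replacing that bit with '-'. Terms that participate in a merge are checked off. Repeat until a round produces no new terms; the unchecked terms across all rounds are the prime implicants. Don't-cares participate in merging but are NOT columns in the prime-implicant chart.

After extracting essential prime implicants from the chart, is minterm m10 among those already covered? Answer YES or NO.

YES

[col 0] 0000*, 0010*, 0101*, 0110*, 0111*, 1000*, 1001*, 1010*, 1011*, 1100*, 1101*
[col 1] -000*, -010*, -101, 0-10, 00-0*, 01-1, 011-, 1-00*, 1-01*, 10-0*, 10-1*, 100-*, 101-*, 110-*
[col 2] -0-0, 1-0-, 10--
Prime implicants: -0-0, -101, 0-10, 01-1, 011-, 1-0-, 10--
PI chart (minterm → PIs covering it):
  0 | -0-0  (sole → essential)
  2 | -0-0,0-10
  5 | -101,01-1
  6 | 0-10,011-
  7 | 01-1,011-
  8 | -0-0,1-0-,10--
  9 | 1-0-,10--
  10 | -0-0,10--
  11 | 10--  (sole → essential)
  12 | 1-0-  (sole → essential)
  13 | -101,1-0-
Essential prime implicants: -0-0, 1-0-, 10--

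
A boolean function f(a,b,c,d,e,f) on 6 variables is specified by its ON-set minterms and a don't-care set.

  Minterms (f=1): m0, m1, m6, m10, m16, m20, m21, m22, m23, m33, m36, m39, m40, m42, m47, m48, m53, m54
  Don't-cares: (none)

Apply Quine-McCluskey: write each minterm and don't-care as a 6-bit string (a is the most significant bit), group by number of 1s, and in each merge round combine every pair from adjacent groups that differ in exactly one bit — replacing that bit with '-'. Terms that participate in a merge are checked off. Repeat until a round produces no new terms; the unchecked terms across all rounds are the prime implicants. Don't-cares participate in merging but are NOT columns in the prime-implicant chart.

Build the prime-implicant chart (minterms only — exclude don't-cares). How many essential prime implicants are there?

[col 0] 000000*, 000001*, 000110*, 001010*, 010000*, 010100*, 010101*, 010110*, 010111*, 100001*, 100100, 100111*, 101000*, 101010*, 101111*, 110000*, 110101*, 110110*
[col 1] -00001, -01010, -10000, -10101, -10110, 0-0000, 0-0110, 00000-, 010-00, 0101-0*, 0101-1*, 01010-*, 01011-*, 10-111, 1010-0
[col 2] 0101--
Prime implicants: -00001, -01010, -10000, -10101, -10110, 0-0000, 0-0110, 00000-, 010-00, 0101--, 10-111, 100100, 1010-0
PI chart (minterm → PIs covering it):
  0 | 0-0000,00000-
  1 | -00001,00000-
  6 | 0-0110  (sole → essential)
  10 | -01010  (sole → essential)
  16 | -10000,0-0000,010-00
  20 | 010-00,0101--
  21 | -10101,0101--
  22 | -10110,0-0110,0101--
  23 | 0101--  (sole → essential)
  33 | -00001  (sole → essential)
  36 | 100100  (sole → essential)
  39 | 10-111  (sole → essential)
  40 | 1010-0  (sole → essential)
  42 | -01010,1010-0
  47 | 10-111  (sole → essential)
  48 | -10000  (sole → essential)
  53 | -10101  (sole → essential)
  54 | -10110  (sole → essential)
Essential prime implicants: -00001, -01010, -10000, -10101, -10110, 0-0110, 0101--, 10-111, 100100, 1010-0

10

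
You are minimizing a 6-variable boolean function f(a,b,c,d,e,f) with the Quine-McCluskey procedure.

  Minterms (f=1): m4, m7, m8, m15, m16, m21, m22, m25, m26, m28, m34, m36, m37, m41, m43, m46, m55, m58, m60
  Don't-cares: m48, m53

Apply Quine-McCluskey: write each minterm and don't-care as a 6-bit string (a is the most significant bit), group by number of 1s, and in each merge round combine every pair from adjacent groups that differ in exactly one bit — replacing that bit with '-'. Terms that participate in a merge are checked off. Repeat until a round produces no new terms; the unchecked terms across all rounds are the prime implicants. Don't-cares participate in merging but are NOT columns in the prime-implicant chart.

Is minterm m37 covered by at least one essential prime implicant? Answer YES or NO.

NO

[col 0] 000100*, 000111*, 001000, 001111*, 010000*, 010101*, 010110, 011001, 011010*, 011100*, 100010, 100100*, 100101*, 101001*, 101011*, 101110, 110000*, 110101*, 110111*, 111010*, 111100*
[col 1] -00100, -10000, -10101, -11010, -11100, 00-111, 1-0101, 10010-, 1010-1, 1101-1
Prime implicants: -00100, -10000, -10101, -11010, -11100, 00-111, 001000, 010110, 011001, 1-0101, 100010, 10010-, 1010-1, 101110, 1101-1
PI chart (minterm → PIs covering it):
  4 | -00100  (sole → essential)
  7 | 00-111  (sole → essential)
  8 | 001000  (sole → essential)
  15 | 00-111  (sole → essential)
  16 | -10000  (sole → essential)
  21 | -10101  (sole → essential)
  22 | 010110  (sole → essential)
  25 | 011001  (sole → essential)
  26 | -11010  (sole → essential)
  28 | -11100  (sole → essential)
  34 | 100010  (sole → essential)
  36 | -00100,10010-
  37 | 1-0101,10010-
  41 | 1010-1  (sole → essential)
  43 | 1010-1  (sole → essential)
  46 | 101110  (sole → essential)
  55 | 1101-1  (sole → essential)
  58 | -11010  (sole → essential)
  60 | -11100  (sole → essential)
Essential prime implicants: -00100, -10000, -10101, -11010, -11100, 00-111, 001000, 010110, 011001, 100010, 1010-1, 101110, 1101-1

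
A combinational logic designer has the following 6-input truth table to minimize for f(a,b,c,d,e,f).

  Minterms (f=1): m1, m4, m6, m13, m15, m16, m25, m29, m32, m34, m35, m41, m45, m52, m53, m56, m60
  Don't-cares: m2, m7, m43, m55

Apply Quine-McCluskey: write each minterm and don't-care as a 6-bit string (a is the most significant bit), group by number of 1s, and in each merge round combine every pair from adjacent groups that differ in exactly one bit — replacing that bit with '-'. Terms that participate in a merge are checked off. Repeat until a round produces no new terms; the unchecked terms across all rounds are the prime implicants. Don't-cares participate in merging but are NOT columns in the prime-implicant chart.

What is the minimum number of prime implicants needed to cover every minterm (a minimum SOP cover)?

size-2^0 implicants → 000001  000010(✓)  000100(✓)  000110(✓)  000111(✓)  001101(✓)  001111(✓)  010000  011001(✓)  011101(✓)  100000(✓)  100010(✓)  100011(✓)  101001(✓)  101011(✓)  101101(✓)  110100(✓)  110101(✓)  110111(✓)  111000(✓)  111100(✓)
size-2^1 implicants → -00010  -01101  0-1101  00-111  000-10  0001-0  00011-  0011-1  011-01  10-011  1000-0  10001-  101-01  1010-1  11-100  1101-1  11010-  111-00
Unchecked terms (primes): -00010, -01101, 0-1101, 00-111, 000-10, 000001, 0001-0, 00011-, 0011-1, 010000, 011-01, 10-011, 1000-0, 10001-, 101-01, 1010-1, 11-100, 1101-1, 11010-, 111-00
Minterm coverage:
  m1 ⊆ 000001 [E]
  m4 ⊆ 0001-0 [E]
  m6 ⊆ 000-10,0001-0,00011-
  m13 ⊆ -01101,0-1101,0011-1
  m15 ⊆ 00-111,0011-1
  m16 ⊆ 010000 [E]
  m25 ⊆ 011-01 [E]
  m29 ⊆ 0-1101,011-01
  m32 ⊆ 1000-0 [E]
  m34 ⊆ -00010,1000-0,10001-
  m35 ⊆ 10-011,10001-
  m41 ⊆ 101-01,1010-1
  m45 ⊆ -01101,101-01
  m52 ⊆ 11-100,11010-
  m53 ⊆ 1101-1,11010-
  m56 ⊆ 111-00 [E]
  m60 ⊆ 11-100,111-00
E = {000001, 0001-0, 010000, 011-01, 1000-0, 111-00}
Petrick residual → 0011-1, 10-011, 101-01, 11010-
Cover = a'b'c'd'e'f + a'b'c'df' + a'b'cdf + a'bc'd'e'f' + a'bce'f + ab'd'ef + ab'c'd'f' + ab'ce'f + abc'de' + abce'f'  |cover|=10

10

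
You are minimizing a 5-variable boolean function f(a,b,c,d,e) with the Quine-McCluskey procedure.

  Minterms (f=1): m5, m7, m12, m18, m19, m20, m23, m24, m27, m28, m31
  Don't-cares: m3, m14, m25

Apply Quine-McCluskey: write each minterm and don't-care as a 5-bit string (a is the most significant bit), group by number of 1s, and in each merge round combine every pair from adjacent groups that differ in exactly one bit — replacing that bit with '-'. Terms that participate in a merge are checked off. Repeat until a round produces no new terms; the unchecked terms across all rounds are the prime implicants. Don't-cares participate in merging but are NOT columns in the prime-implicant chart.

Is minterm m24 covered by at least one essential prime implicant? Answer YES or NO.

size-2^0 implicants → 00011(✓)  00101(✓)  00111(✓)  01100(✓)  01110(✓)  10010(✓)  10011(✓)  10100(✓)  10111(✓)  11000(✓)  11001(✓)  11011(✓)  11100(✓)  11111(✓)
size-2^1 implicants → -0011(✓)  -0111(✓)  -1100  00-11(✓)  001-1  011-0  1-011(✓)  1-100  1-111(✓)  10-11(✓)  1001-  11-00  11-11(✓)  110-1  1100-
size-2^2 implicants → -0-11  1--11
Unchecked terms (primes): -0-11, -1100, 001-1, 011-0, 1--11, 1-100, 1001-, 11-00, 110-1, 1100-
Minterm coverage:
  m5 ⊆ 001-1 [E]
  m7 ⊆ -0-11,001-1
  m12 ⊆ -1100,011-0
  m18 ⊆ 1001- [E]
  m19 ⊆ -0-11,1--11,1001-
  m20 ⊆ 1-100 [E]
  m23 ⊆ -0-11,1--11
  m24 ⊆ 11-00,1100-
  m27 ⊆ 1--11,110-1
  m28 ⊆ -1100,1-100,11-00
  m31 ⊆ 1--11 [E]
E = {001-1, 1--11, 1-100, 1001-}

NO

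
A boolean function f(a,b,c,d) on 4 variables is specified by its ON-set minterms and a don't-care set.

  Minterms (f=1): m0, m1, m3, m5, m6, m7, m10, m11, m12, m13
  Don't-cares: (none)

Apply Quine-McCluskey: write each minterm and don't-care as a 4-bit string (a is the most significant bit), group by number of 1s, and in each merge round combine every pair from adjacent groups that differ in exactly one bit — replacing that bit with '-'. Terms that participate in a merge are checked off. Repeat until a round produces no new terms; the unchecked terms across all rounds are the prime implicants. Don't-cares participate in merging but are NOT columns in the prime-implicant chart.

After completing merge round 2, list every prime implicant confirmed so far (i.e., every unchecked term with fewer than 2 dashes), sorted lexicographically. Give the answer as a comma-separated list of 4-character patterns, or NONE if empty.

size-2^0 implicants → 0000(✓)  0001(✓)  0011(✓)  0101(✓)  0110(✓)  0111(✓)  1010(✓)  1011(✓)  1100(✓)  1101(✓)
size-2^1 implicants → -011  -101  0-01(✓)  0-11(✓)  00-1(✓)  000-  01-1(✓)  011-  101-  110-
size-2^2 implicants → 0--1
Unchecked terms (primes): -011, -101, 0--1, 000-, 011-, 101-, 110-

-011, -101, 000-, 011-, 101-, 110-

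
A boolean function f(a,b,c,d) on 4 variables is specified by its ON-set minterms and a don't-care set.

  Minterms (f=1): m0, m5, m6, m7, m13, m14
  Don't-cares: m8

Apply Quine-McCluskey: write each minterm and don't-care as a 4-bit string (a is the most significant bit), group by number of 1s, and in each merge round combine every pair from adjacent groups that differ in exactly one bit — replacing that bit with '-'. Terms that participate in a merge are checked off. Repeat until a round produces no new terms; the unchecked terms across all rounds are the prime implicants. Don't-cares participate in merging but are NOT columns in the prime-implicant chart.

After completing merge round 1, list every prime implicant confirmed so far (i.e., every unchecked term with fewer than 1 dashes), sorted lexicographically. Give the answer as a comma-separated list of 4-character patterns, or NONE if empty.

NONE

[col 0] 0000*, 0101*, 0110*, 0111*, 1000*, 1101*, 1110*
[col 1] -000, -101, -110, 01-1, 011-
Prime implicants: -000, -101, -110, 01-1, 011-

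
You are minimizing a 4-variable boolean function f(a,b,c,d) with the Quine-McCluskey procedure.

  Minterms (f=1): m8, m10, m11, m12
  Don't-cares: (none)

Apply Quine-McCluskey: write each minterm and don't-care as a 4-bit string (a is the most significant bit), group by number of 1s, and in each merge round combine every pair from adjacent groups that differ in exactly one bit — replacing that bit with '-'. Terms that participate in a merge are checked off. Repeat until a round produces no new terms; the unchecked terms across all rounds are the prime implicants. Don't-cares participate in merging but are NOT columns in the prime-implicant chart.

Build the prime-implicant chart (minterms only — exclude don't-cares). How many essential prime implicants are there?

2

Round 0: 1000✓ 1010✓ 1011✓ 1100✓
Round 1: 1-00 10-0 101-
PIs = {1-00, 10-0, 101-}
Coverage chart:
  m8: 1-00,10-0
  m10: 10-0,101-
  m11: 101- ←essential
  m12: 1-00 ←essential
Essential: 1-00, 101-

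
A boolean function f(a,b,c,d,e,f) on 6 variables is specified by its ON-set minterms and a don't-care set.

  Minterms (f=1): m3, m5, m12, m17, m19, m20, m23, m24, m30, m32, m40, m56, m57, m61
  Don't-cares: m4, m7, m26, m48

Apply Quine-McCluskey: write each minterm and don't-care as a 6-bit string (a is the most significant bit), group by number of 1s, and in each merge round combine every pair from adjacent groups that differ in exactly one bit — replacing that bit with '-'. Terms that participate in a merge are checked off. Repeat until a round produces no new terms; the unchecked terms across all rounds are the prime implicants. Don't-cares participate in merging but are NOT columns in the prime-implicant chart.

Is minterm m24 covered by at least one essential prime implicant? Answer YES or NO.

Round 0: 000011✓ 000100✓ 000101✓ 000111✓ 001100✓ 010001✓ 010011✓ 010100✓ 010111✓ 011000✓ 011010✓ 011110✓ 100000✓ 101000✓ 110000✓ 111000✓ 111001✓ 111101✓
Round 1: -11000 0-0011✓ 0-0100 0-0111✓ 00-100 000-11✓ 0001-1 00010- 010-11✓ 0100-1 011-10 0110-0 1-0000✓ 1-1000✓ 10-000✓ 11-000✓ 111-01 11100-
Round 2: 0-0-11 1--000
PIs = {-11000, 0-0-11, 0-0100, 00-100, 0001-1, 00010-, 0100-1, 011-10, 0110-0, 1--000, 111-01, 11100-}
Coverage chart:
  m3: 0-0-11 ←essential
  m5: 0001-1,00010-
  m12: 00-100 ←essential
  m17: 0100-1 ←essential
  m19: 0-0-11,0100-1
  m20: 0-0100 ←essential
  m23: 0-0-11 ←essential
  m24: -11000,0110-0
  m30: 011-10 ←essential
  m32: 1--000 ←essential
  m40: 1--000 ←essential
  m56: -11000,1--000,11100-
  m57: 111-01,11100-
  m61: 111-01 ←essential
Essential: 0-0-11, 0-0100, 00-100, 0100-1, 011-10, 1--000, 111-01

NO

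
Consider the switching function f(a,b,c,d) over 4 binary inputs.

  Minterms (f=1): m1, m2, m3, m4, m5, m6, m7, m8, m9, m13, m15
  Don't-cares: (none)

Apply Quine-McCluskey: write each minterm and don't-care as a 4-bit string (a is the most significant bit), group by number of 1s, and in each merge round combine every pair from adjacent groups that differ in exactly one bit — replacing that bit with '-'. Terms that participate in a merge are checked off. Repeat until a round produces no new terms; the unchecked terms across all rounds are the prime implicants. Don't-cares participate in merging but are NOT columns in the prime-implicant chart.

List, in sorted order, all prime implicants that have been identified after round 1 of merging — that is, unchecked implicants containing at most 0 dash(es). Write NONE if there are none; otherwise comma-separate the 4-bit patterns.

NONE

size-2^0 implicants → 0001(✓)  0010(✓)  0011(✓)  0100(✓)  0101(✓)  0110(✓)  0111(✓)  1000(✓)  1001(✓)  1101(✓)  1111(✓)
size-2^1 implicants → -001(✓)  -101(✓)  -111(✓)  0-01(✓)  0-10(✓)  0-11(✓)  00-1(✓)  001-(✓)  01-0(✓)  01-1(✓)  010-(✓)  011-(✓)  1-01(✓)  100-  11-1(✓)
size-2^2 implicants → --01  -1-1  0--1  0-1-  01--
Unchecked terms (primes): --01, -1-1, 0--1, 0-1-, 01--, 100-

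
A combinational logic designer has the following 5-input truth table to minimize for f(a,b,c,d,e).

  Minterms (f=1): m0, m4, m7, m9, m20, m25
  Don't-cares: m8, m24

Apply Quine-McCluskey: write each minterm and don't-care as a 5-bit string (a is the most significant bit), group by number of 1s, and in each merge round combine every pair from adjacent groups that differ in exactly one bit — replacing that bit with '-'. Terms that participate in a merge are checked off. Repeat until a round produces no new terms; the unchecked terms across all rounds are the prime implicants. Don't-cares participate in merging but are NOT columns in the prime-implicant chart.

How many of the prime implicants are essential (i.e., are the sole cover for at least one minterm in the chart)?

[col 0] 00000*, 00100*, 00111, 01000*, 01001*, 10100*, 11000*, 11001*
[col 1] -0100, -1000*, -1001*, 0-000, 00-00, 0100-*, 1100-*
[col 2] -100-
Prime implicants: -0100, -100-, 0-000, 00-00, 00111
PI chart (minterm → PIs covering it):
  0 | 0-000,00-00
  4 | -0100,00-00
  7 | 00111  (sole → essential)
  9 | -100-  (sole → essential)
  20 | -0100  (sole → essential)
  25 | -100-  (sole → essential)
Essential prime implicants: -0100, -100-, 00111

3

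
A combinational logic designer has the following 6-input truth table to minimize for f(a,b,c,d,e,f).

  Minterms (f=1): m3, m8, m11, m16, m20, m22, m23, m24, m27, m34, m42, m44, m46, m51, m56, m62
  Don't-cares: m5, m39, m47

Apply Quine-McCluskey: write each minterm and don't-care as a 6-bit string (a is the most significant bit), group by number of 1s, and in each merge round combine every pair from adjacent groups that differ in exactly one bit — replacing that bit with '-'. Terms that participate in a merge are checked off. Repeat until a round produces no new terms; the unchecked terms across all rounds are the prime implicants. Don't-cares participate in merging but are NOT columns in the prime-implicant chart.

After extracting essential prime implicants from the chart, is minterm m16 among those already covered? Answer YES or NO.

size-2^0 implicants → 000011(✓)  000101  001000(✓)  001011(✓)  010000(✓)  010100(✓)  010110(✓)  010111(✓)  011000(✓)  011011(✓)  100010(✓)  100111(✓)  101010(✓)  101100(✓)  101110(✓)  101111(✓)  110011  111000(✓)  111110(✓)
size-2^1 implicants → -11000  0-1000  0-1011  00-011  01-000  010-00  0101-0  01011-  1-1110  10-010  10-111  101-10  1011-0  10111-
Unchecked terms (primes): -11000, 0-1000, 0-1011, 00-011, 000101, 01-000, 010-00, 0101-0, 01011-, 1-1110, 10-010, 10-111, 101-10, 1011-0, 10111-, 110011
Minterm coverage:
  m3 ⊆ 00-011 [E]
  m8 ⊆ 0-1000 [E]
  m11 ⊆ 0-1011,00-011
  m16 ⊆ 01-000,010-00
  m20 ⊆ 010-00,0101-0
  m22 ⊆ 0101-0,01011-
  m23 ⊆ 01011- [E]
  m24 ⊆ -11000,0-1000,01-000
  m27 ⊆ 0-1011 [E]
  m34 ⊆ 10-010 [E]
  m42 ⊆ 10-010,101-10
  m44 ⊆ 1011-0 [E]
  m46 ⊆ 1-1110,101-10,1011-0,10111-
  m51 ⊆ 110011 [E]
  m56 ⊆ -11000 [E]
  m62 ⊆ 1-1110 [E]
E = {-11000, 0-1000, 0-1011, 00-011, 01011-, 1-1110, 10-010, 1011-0, 110011}

NO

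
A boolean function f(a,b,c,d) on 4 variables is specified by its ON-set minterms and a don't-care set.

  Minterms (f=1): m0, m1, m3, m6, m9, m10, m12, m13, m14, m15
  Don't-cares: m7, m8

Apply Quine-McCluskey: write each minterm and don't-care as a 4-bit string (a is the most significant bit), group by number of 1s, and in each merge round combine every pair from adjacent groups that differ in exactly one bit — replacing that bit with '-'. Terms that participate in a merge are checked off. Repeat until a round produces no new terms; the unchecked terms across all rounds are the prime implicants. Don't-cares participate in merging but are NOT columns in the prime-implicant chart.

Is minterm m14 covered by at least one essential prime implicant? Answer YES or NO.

YES

Round 0: 0000✓ 0001✓ 0011✓ 0110✓ 0111✓ 1000✓ 1001✓ 1010✓ 1100✓ 1101✓ 1110✓ 1111✓
Round 1: -000✓ -001✓ -110✓ -111✓ 0-11 00-1 000-✓ 011-✓ 1-00✓ 1-01✓ 1-10✓ 10-0✓ 100-✓ 11-0✓ 11-1✓ 110-✓ 111-✓
Round 2: -00- -11- 1--0 1-0- 11--
PIs = {-00-, -11-, 0-11, 00-1, 1--0, 1-0-, 11--}
Coverage chart:
  m0: -00- ←essential
  m1: -00-,00-1
  m3: 0-11,00-1
  m6: -11- ←essential
  m9: -00-,1-0-
  m10: 1--0 ←essential
  m12: 1--0,1-0-,11--
  m13: 1-0-,11--
  m14: -11-,1--0,11--
  m15: -11-,11--
Essential: -00-, -11-, 1--0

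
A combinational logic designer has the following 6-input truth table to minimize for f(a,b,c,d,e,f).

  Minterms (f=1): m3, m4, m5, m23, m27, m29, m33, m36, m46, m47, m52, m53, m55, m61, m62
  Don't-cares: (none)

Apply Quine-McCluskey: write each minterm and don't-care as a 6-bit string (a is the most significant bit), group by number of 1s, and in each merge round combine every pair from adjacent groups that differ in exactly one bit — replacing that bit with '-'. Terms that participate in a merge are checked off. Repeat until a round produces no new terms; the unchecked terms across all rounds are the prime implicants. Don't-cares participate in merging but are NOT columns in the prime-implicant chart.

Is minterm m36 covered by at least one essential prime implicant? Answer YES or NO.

NO

Round 0: 000011 000100✓ 000101✓ 010111✓ 011011 011101✓ 100001 100100✓ 101110✓ 101111✓ 110100✓ 110101✓ 110111✓ 111101✓ 111110✓
Round 1: -00100 -10111 -11101 00010- 1-0100 1-1110 10111- 11-101 1101-1 11010-
PIs = {-00100, -10111, -11101, 000011, 00010-, 011011, 1-0100, 1-1110, 100001, 10111-, 11-101, 1101-1, 11010-}
Coverage chart:
  m3: 000011 ←essential
  m4: -00100,00010-
  m5: 00010- ←essential
  m23: -10111 ←essential
  m27: 011011 ←essential
  m29: -11101 ←essential
  m33: 100001 ←essential
  m36: -00100,1-0100
  m46: 1-1110,10111-
  m47: 10111- ←essential
  m52: 1-0100,11010-
  m53: 11-101,1101-1,11010-
  m55: -10111,1101-1
  m61: -11101,11-101
  m62: 1-1110 ←essential
Essential: -10111, -11101, 000011, 00010-, 011011, 1-1110, 100001, 10111-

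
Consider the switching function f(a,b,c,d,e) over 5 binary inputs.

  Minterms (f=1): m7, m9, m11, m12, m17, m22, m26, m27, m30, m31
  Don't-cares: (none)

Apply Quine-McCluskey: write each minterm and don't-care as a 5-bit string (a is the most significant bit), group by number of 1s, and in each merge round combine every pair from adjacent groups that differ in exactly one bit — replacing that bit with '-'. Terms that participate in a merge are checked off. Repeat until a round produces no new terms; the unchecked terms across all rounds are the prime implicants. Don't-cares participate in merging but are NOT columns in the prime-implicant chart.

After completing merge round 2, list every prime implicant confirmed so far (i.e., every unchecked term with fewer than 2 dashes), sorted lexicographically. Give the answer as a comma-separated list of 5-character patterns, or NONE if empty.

-1011, 00111, 010-1, 01100, 1-110, 10001

size-2^0 implicants → 00111  01001(✓)  01011(✓)  01100  10001  10110(✓)  11010(✓)  11011(✓)  11110(✓)  11111(✓)
size-2^1 implicants → -1011  010-1  1-110  11-10(✓)  11-11(✓)  1101-(✓)  1111-(✓)
size-2^2 implicants → 11-1-
Unchecked terms (primes): -1011, 00111, 010-1, 01100, 1-110, 10001, 11-1-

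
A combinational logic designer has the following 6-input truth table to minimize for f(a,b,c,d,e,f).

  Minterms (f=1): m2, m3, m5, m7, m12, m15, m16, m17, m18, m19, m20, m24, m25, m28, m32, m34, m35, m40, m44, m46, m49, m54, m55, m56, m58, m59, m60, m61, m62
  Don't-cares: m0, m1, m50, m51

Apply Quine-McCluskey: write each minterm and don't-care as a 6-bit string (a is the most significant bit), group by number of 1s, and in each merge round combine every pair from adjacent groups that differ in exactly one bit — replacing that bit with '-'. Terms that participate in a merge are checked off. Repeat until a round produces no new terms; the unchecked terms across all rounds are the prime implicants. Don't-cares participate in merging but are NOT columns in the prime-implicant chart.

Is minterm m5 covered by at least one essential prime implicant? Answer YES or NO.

[col 0] 000000*, 000001*, 000010*, 000011*, 000101*, 000111*, 001100*, 001111*, 010000*, 010001*, 010010*, 010011*, 010100*, 011000*, 011001*, 011100*, 100000*, 100010*, 100011*, 101000*, 101100*, 101110*, 110001*, 110010*, 110011*, 110110*, 110111*, 111000*, 111010*, 111011*, 111100*, 111101*, 111110*
[col 1] -00000*, -00010*, -00011*, -01100*, -10001*, -10010*, -10011*, -11000*, -11100*, 0-0000*, 0-0001*, 0-0010*, 0-0011*, 0-1100*, 00-111, 000-01*, 000-11*, 0000-0*, 0000-1*, 00000-*, 00001-*, 0001-1*, 01-000*, 01-001*, 01-100*, 010-00*, 0100-0*, 0100-1*, 01000-*, 01001-*, 011-00*, 01100-*, 1-0010*, 1-0011*, 1-1000*, 1-1100*, 1-1110*, 10-000, 1000-0*, 10001-*, 101-00*, 1011-0*, 11-010*, 11-011*, 11-110*, 110-10*, 110-11*, 1100-1*, 11001-*, 11011-*, 111-00*, 111-10*, 1110-0*, 11101-*, 1111-0*, 11110-
[col 2] --0010*, --0011*, --1100, -000-0, -0001-*, -100-1, -1001-*, -11-00, 0-00-0*, 0-00-1*, 0-000-*, 0-001-*, 000--1, 0000--*, 01--00, 01-00-, 0100--*, 1-001-*, 1-1-00, 1-11-0, 11--10, 11-01-, 110-1-, 111--0
[col 3] --001-, 0-00--
Prime implicants: --001-, --1100, -000-0, -100-1, -11-00, 0-00--, 00-111, 000--1, 01--00, 01-00-, 1-1-00, 1-11-0, 10-000, 11--10, 11-01-, 110-1-, 111--0, 11110-
PI chart (minterm → PIs covering it):
  2 | --001-,-000-0,0-00--
  3 | --001-,0-00--,000--1
  5 | 000--1  (sole → essential)
  7 | 00-111,000--1
  12 | --1100  (sole → essential)
  15 | 00-111  (sole → essential)
  16 | 0-00--,01--00,01-00-
  17 | -100-1,0-00--,01-00-
  18 | --001-,0-00--
  19 | --001-,-100-1,0-00--
  20 | 01--00  (sole → essential)
  24 | -11-00,01--00,01-00-
  25 | 01-00-  (sole → essential)
  28 | --1100,-11-00,01--00
  32 | -000-0,10-000
  34 | --001-,-000-0
  35 | --001-  (sole → essential)
  40 | 1-1-00,10-000
  44 | --1100,1-1-00,1-11-0
  46 | 1-11-0  (sole → essential)
  49 | -100-1  (sole → essential)
  54 | 11--10,110-1-
  55 | 110-1-  (sole → essential)
  56 | -11-00,1-1-00,111--0
  58 | 11--10,11-01-,111--0
  59 | 11-01-  (sole → essential)
  60 | --1100,-11-00,1-1-00,1-11-0,111--0,11110-
  61 | 11110-  (sole → essential)
  62 | 1-11-0,11--10,111--0
Essential prime implicants: --001-, --1100, -100-1, 00-111, 000--1, 01--00, 01-00-, 1-11-0, 11-01-, 110-1-, 11110-

YES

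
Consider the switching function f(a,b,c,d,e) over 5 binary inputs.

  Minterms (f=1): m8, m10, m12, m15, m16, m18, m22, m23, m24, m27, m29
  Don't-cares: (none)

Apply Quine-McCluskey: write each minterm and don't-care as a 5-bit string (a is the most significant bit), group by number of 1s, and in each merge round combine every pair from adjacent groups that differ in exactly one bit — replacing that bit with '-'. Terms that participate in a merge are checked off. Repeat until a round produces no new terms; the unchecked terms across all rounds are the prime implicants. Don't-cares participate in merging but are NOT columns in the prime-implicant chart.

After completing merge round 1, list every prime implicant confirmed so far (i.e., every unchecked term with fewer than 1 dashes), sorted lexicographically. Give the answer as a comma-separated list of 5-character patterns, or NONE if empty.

[col 0] 01000*, 01010*, 01100*, 01111, 10000*, 10010*, 10110*, 10111*, 11000*, 11011, 11101
[col 1] -1000, 01-00, 010-0, 1-000, 10-10, 100-0, 1011-
Prime implicants: -1000, 01-00, 010-0, 01111, 1-000, 10-10, 100-0, 1011-, 11011, 11101

01111, 11011, 11101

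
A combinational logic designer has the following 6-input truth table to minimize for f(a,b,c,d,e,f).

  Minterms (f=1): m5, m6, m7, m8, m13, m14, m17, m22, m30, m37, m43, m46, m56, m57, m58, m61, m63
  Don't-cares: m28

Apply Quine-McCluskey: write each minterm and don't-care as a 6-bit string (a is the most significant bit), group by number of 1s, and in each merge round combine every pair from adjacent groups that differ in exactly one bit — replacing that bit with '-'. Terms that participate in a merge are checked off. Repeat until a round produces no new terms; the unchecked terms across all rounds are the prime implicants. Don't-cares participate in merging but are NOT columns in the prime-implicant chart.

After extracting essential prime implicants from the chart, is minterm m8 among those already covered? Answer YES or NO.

YES

[col 0] 000101*, 000110*, 000111*, 001000, 001101*, 001110*, 010001, 010110*, 011100*, 011110*, 100101*, 101011, 101110*, 111000*, 111001*, 111010*, 111101*, 111111*
[col 1] -00101, -01110, 0-0110*, 0-1110*, 00-101, 00-110*, 0001-1, 00011-, 01-110*, 0111-0, 111-01, 1110-0, 11100-, 1111-1
[col 2] 0--110
Prime implicants: -00101, -01110, 0--110, 00-101, 0001-1, 00011-, 001000, 010001, 0111-0, 101011, 111-01, 1110-0, 11100-, 1111-1
PI chart (minterm → PIs covering it):
  5 | -00101,00-101,0001-1
  6 | 0--110,00011-
  7 | 0001-1,00011-
  8 | 001000  (sole → essential)
  13 | 00-101  (sole → essential)
  14 | -01110,0--110
  17 | 010001  (sole → essential)
  22 | 0--110  (sole → essential)
  30 | 0--110,0111-0
  37 | -00101  (sole → essential)
  43 | 101011  (sole → essential)
  46 | -01110  (sole → essential)
  56 | 1110-0,11100-
  57 | 111-01,11100-
  58 | 1110-0  (sole → essential)
  61 | 111-01,1111-1
  63 | 1111-1  (sole → essential)
Essential prime implicants: -00101, -01110, 0--110, 00-101, 001000, 010001, 101011, 1110-0, 1111-1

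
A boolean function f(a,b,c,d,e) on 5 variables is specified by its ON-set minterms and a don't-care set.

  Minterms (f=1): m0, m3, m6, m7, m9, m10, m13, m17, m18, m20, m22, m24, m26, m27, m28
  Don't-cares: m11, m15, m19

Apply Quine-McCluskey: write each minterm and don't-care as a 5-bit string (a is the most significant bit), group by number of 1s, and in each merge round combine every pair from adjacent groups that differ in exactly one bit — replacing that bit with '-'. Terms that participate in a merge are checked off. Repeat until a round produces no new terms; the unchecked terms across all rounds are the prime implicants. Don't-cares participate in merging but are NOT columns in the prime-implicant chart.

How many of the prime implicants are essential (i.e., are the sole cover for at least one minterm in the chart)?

4

[col 0] 00000, 00011*, 00110*, 00111*, 01001*, 01010*, 01011*, 01101*, 01111*, 10001*, 10010*, 10011*, 10100*, 10110*, 11000*, 11010*, 11011*, 11100*
[col 1] -0011*, -0110, -1010*, -1011*, 0-011*, 0-111*, 00-11*, 0011-, 01-01*, 01-11*, 010-1*, 0101-*, 011-1*, 1-010*, 1-011*, 1-100, 10-10, 100-1, 1001-*, 101-0, 11-00, 110-0, 1101-*
[col 2] --011, -101-, 0--11, 01--1, 1-01-
Prime implicants: --011, -0110, -101-, 0--11, 00000, 0011-, 01--1, 1-01-, 1-100, 10-10, 100-1, 101-0, 11-00, 110-0
PI chart (minterm → PIs covering it):
  0 | 00000  (sole → essential)
  3 | --011,0--11
  6 | -0110,0011-
  7 | 0--11,0011-
  9 | 01--1  (sole → essential)
  10 | -101-  (sole → essential)
  13 | 01--1  (sole → essential)
  17 | 100-1  (sole → essential)
  18 | 1-01-,10-10
  20 | 1-100,101-0
  22 | -0110,10-10,101-0
  24 | 11-00,110-0
  26 | -101-,1-01-,110-0
  27 | --011,-101-,1-01-
  28 | 1-100,11-00
Essential prime implicants: -101-, 00000, 01--1, 100-1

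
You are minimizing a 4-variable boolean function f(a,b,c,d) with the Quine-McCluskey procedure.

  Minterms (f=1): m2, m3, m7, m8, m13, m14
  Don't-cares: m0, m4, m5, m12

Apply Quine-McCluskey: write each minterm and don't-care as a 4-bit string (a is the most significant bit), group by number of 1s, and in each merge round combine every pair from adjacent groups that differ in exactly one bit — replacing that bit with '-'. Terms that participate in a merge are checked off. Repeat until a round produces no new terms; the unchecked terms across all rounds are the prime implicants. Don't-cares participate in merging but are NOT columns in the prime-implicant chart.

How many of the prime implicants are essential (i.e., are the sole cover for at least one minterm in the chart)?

3

[col 0] 0000*, 0010*, 0011*, 0100*, 0101*, 0111*, 1000*, 1100*, 1101*, 1110*
[col 1] -000*, -100*, -101*, 0-00*, 0-11, 00-0, 001-, 01-1, 010-*, 1-00*, 11-0, 110-*
[col 2] --00, -10-
Prime implicants: --00, -10-, 0-11, 00-0, 001-, 01-1, 11-0
PI chart (minterm → PIs covering it):
  2 | 00-0,001-
  3 | 0-11,001-
  7 | 0-11,01-1
  8 | --00  (sole → essential)
  13 | -10-  (sole → essential)
  14 | 11-0  (sole → essential)
Essential prime implicants: --00, -10-, 11-0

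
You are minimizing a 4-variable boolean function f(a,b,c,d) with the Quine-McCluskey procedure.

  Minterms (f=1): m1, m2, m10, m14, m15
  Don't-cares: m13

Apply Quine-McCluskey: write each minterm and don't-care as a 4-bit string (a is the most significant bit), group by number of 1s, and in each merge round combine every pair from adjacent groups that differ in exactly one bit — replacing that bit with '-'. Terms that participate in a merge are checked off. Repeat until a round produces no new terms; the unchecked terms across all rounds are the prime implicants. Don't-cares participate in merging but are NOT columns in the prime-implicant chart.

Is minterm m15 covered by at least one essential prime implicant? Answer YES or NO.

size-2^0 implicants → 0001  0010(✓)  1010(✓)  1101(✓)  1110(✓)  1111(✓)
size-2^1 implicants → -010  1-10  11-1  111-
Unchecked terms (primes): -010, 0001, 1-10, 11-1, 111-
Minterm coverage:
  m1 ⊆ 0001 [E]
  m2 ⊆ -010 [E]
  m10 ⊆ -010,1-10
  m14 ⊆ 1-10,111-
  m15 ⊆ 11-1,111-
E = {-010, 0001}

NO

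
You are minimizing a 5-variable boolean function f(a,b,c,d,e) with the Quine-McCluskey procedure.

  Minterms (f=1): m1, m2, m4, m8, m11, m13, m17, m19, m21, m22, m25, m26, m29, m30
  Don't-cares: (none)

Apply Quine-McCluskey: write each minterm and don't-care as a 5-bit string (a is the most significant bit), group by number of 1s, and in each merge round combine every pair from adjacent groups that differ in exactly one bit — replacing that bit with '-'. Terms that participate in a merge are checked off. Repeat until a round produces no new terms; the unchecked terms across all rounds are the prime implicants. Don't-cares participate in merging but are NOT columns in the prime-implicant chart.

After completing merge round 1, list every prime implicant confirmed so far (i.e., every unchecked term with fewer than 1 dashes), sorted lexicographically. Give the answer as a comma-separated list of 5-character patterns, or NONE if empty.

size-2^0 implicants → 00001(✓)  00010  00100  01000  01011  01101(✓)  10001(✓)  10011(✓)  10101(✓)  10110(✓)  11001(✓)  11010(✓)  11101(✓)  11110(✓)
size-2^1 implicants → -0001  -1101  1-001(✓)  1-101(✓)  1-110  10-01(✓)  100-1  11-01(✓)  11-10
size-2^2 implicants → 1--01
Unchecked terms (primes): -0001, -1101, 00010, 00100, 01000, 01011, 1--01, 1-110, 100-1, 11-10

00010, 00100, 01000, 01011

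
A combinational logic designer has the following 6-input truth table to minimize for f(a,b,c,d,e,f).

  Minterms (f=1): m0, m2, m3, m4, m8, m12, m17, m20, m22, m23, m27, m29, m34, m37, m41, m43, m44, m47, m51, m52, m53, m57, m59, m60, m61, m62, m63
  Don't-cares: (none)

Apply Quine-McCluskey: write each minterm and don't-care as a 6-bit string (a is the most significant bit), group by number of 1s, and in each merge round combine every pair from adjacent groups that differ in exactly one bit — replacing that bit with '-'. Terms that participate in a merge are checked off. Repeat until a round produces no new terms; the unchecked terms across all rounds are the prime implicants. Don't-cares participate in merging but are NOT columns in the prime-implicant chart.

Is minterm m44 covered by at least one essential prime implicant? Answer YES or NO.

NO

size-2^0 implicants → 000000(✓)  000010(✓)  000011(✓)  000100(✓)  001000(✓)  001100(✓)  010001  010100(✓)  010110(✓)  010111(✓)  011011(✓)  011101(✓)  100010(✓)  100101(✓)  101001(✓)  101011(✓)  101100(✓)  101111(✓)  110011(✓)  110100(✓)  110101(✓)  111001(✓)  111011(✓)  111100(✓)  111101(✓)  111110(✓)  111111(✓)
size-2^1 implicants → -00010  -01100  -10100  -11011  -11101  0-0100  00-000(✓)  00-100(✓)  000-00(✓)  0000-0  00001-  001-00(✓)  0101-0  01011-  1-0101  1-1001(✓)  1-1011(✓)  1-1100  1-1111(✓)  101-11(✓)  1010-1(✓)  11-011  11-100(✓)  11-101(✓)  11010-(✓)  111-01(✓)  111-11(✓)  1110-1(✓)  1111-0(✓)  1111-1(✓)  11110-(✓)  11111-(✓)
size-2^2 implicants → 00--00  1-1-11  1-10-1  11-10-  111--1  1111--
Unchecked terms (primes): -00010, -01100, -10100, -11011, -11101, 0-0100, 00--00, 0000-0, 00001-, 010001, 0101-0, 01011-, 1-0101, 1-1-11, 1-10-1, 1-1100, 11-011, 11-10-, 111--1, 1111--
Minterm coverage:
  m0 ⊆ 00--00,0000-0
  m2 ⊆ -00010,0000-0,00001-
  m3 ⊆ 00001- [E]
  m4 ⊆ 0-0100,00--00
  m8 ⊆ 00--00 [E]
  m12 ⊆ -01100,00--00
  m17 ⊆ 010001 [E]
  m20 ⊆ -10100,0-0100,0101-0
  m22 ⊆ 0101-0,01011-
  m23 ⊆ 01011- [E]
  m27 ⊆ -11011 [E]
  m29 ⊆ -11101 [E]
  m34 ⊆ -00010 [E]
  m37 ⊆ 1-0101 [E]
  m41 ⊆ 1-10-1 [E]
  m43 ⊆ 1-1-11,1-10-1
  m44 ⊆ -01100,1-1100
  m47 ⊆ 1-1-11 [E]
  m51 ⊆ 11-011 [E]
  m52 ⊆ -10100,11-10-
  m53 ⊆ 1-0101,11-10-
  m57 ⊆ 1-10-1,111--1
  m59 ⊆ -11011,1-1-11,1-10-1,11-011,111--1
  m60 ⊆ 1-1100,11-10-,1111--
  m61 ⊆ -11101,11-10-,111--1,1111--
  m62 ⊆ 1111-- [E]
  m63 ⊆ 1-1-11,111--1,1111--
E = {-00010, -11011, -11101, 00--00, 00001-, 010001, 01011-, 1-0101, 1-1-11, 1-10-1, 11-011, 1111--}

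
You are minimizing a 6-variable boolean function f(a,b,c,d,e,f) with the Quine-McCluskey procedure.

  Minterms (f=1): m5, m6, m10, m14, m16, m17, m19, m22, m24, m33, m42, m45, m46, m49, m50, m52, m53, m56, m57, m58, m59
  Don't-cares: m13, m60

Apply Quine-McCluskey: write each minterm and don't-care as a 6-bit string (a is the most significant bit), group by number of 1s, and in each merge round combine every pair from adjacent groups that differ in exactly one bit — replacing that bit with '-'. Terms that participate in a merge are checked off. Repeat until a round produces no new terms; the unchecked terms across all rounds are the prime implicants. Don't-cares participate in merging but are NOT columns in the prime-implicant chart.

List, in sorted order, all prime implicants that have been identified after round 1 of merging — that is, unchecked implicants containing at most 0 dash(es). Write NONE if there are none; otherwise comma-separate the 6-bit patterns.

Round 0: 000101✓ 000110✓ 001010✓ 001101✓ 001110✓ 010000✓ 010001✓ 010011✓ 010110✓ 011000✓ 100001✓ 101010✓ 101101✓ 101110✓ 110001✓ 110010✓ 110100✓ 110101✓ 111000✓ 111001✓ 111010✓ 111011✓ 111100✓
Round 1: -01010✓ -01101 -01110✓ -10001 -11000 0-0110 00-101 00-110 001-10✓ 01-000 0100-1 01000- 1-0001 1-1010 101-10✓ 11-001 11-010 11-100 110-01 11010- 111-00 1110-0✓ 1110-1✓ 11100-✓ 11101-✓
Round 2: -01-10 1110--
PIs = {-01-10, -01101, -10001, -11000, 0-0110, 00-101, 00-110, 01-000, 0100-1, 01000-, 1-0001, 1-1010, 11-001, 11-010, 11-100, 110-01, 11010-, 111-00, 1110--}

NONE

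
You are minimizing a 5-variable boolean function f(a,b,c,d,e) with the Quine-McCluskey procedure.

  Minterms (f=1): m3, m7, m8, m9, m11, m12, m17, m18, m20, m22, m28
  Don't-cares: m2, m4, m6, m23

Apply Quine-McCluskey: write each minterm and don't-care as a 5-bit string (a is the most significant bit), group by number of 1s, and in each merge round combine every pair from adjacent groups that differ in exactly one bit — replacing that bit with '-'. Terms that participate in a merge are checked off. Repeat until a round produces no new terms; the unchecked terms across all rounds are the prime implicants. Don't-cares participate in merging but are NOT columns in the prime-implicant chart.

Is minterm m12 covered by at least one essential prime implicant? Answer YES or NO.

YES

size-2^0 implicants → 00010(✓)  00011(✓)  00100(✓)  00110(✓)  00111(✓)  01000(✓)  01001(✓)  01011(✓)  01100(✓)  10001  10010(✓)  10100(✓)  10110(✓)  10111(✓)  11100(✓)
size-2^1 implicants → -0010(✓)  -0100(✓)  -0110(✓)  -0111(✓)  -1100(✓)  0-011  0-100(✓)  00-10(✓)  00-11(✓)  0001-(✓)  001-0(✓)  0011-(✓)  01-00  010-1  0100-  1-100(✓)  10-10(✓)  101-0(✓)  1011-(✓)
size-2^2 implicants → --100  -0-10  -01-0  -011-  00-1-
Unchecked terms (primes): --100, -0-10, -01-0, -011-, 0-011, 00-1-, 01-00, 010-1, 0100-, 10001
Minterm coverage:
  m3 ⊆ 0-011,00-1-
  m7 ⊆ -011-,00-1-
  m8 ⊆ 01-00,0100-
  m9 ⊆ 010-1,0100-
  m11 ⊆ 0-011,010-1
  m12 ⊆ --100,01-00
  m17 ⊆ 10001 [E]
  m18 ⊆ -0-10 [E]
  m20 ⊆ --100,-01-0
  m22 ⊆ -0-10,-01-0,-011-
  m28 ⊆ --100 [E]
E = {--100, -0-10, 10001}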